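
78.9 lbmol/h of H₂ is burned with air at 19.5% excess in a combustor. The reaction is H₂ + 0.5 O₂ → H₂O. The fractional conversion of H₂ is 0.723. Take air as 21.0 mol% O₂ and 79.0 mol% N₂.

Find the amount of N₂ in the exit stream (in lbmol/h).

Stoichiometric O₂ = 0.5 × 78.9 = 39.45 lbmol/h; O₂ fed = 39.45 × 1.195 = 47.14 lbmol/h.
N₂ fed = 47.14 × 79/21 = 177.3 lbmol/h.
Fuel reacted = 0.723 × 78.9 → ξ = 57.04 lbmol/h.
Outlet (n = n₀ + ν ξ):
  H₂: 78.9 − 1(57.04) = 21.86
  O₂: 47.14 − 0.5(57.04) = 18.62
  N₂: 177.3 (inert)
  H₂O: 0 + 1(57.04) = 57.04

177 lbmol/h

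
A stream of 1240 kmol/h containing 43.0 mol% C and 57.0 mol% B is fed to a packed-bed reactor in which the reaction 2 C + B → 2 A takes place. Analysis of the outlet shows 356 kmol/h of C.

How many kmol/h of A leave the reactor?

For C: n = n₀ − 2ξ → 356 = 533.2 − 2ξ, giving ξ = 88.6 kmol/h.
Outlet amounts (n = n₀ + ν ξ):
  C: 533.2 − 2(88.6) = 356
  B: 706.8 − 1(88.6) = 618.2
  A: 0 + 2(88.6) = 177.2

177 kmol/h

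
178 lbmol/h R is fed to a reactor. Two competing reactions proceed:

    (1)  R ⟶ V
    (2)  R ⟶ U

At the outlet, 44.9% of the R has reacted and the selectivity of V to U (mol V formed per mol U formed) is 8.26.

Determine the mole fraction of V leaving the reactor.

Conversion of R: R consumed = 0.449 × 178 = 79.92 lbmol/h = 1ξ₁ + 1ξ₂.
Selectivity: 1ξ₁ / (1ξ₂) = 8.26 → ξ₁ = 8.26 ξ₂.
Substitute: (1·8.26 + 1) ξ₂ = 79.92 → ξ₂ = 8.631 lbmol/h, ξ₁ = 71.29 lbmol/h.
Outlet amounts (n = n₀ + Σ ν·ξ):
  R: 178 − 1(71.29) − 1(8.631) = 98.08
  V: 0 + 1(71.29) = 71.29
  U: 0 + 1(8.631) = 8.631
Total out = 178 lbmol/h; y_V = 71.29 / 178 = 0.4005.

0.401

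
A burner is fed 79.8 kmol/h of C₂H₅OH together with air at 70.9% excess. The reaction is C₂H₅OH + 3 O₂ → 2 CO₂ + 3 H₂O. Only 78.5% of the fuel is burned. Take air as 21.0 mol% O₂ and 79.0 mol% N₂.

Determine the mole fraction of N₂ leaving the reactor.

Stoichiometric O₂ = 3 × 79.8 = 239.4 kmol/h; O₂ fed = 239.4 × 1.709 = 409.1 kmol/h.
N₂ fed = 409.1 × 79/21 = 1539 kmol/h.
Fuel reacted = 0.785 × 79.8 → ξ = 62.64 kmol/h.
Outlet (n = n₀ + ν ξ):
  C₂H₅OH: 79.8 − 1(62.64) = 17.16
  O₂: 409.1 − 3(62.64) = 221.2
  N₂: 1539 (inert)
  CO₂: 0 + 2(62.64) = 125.3
  H₂O: 0 + 3(62.64) = 187.9
Total out = 2091 kmol/h; y_N₂ = 1539 / 2091 = 0.7362.

0.736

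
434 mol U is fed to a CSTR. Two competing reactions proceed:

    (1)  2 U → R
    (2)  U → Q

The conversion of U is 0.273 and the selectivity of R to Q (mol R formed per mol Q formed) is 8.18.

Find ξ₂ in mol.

Conversion of U: U consumed = 0.273 × 434 = 118.5 mol = 2ξ₁ + 1ξ₂.
Selectivity: 1ξ₁ / (1ξ₂) = 8.18 → ξ₁ = 8.18 ξ₂.
Substitute: (2·8.18 + 1) ξ₂ = 118.5 → ξ₂ = 6.825 mol, ξ₁ = 55.83 mol.
Outlet amounts (n = n₀ + Σ ν·ξ):
  U: 434 − 2(55.83) − 1(6.825) = 315.5
  R: 0 + 1(55.83) = 55.83
  Q: 0 + 1(6.825) = 6.825

ξ₂ = 6.83 mol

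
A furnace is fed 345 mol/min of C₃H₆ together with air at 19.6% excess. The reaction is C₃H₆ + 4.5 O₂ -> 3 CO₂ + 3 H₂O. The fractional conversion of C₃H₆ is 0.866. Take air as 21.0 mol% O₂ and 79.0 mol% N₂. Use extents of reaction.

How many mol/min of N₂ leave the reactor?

6990 mol/min

Stoichiometric O₂ = 4.5 × 345 = 1552 mol/min; O₂ fed = 1552 × 1.196 = 1857 mol/min.
N₂ fed = 1857 × 79/21 = 6985 mol/min.
Fuel reacted = 0.866 × 345 → ξ = 298.8 mol/min.
Outlet (n = n₀ + ν ξ):
  C₃H₆: 345 − 1(298.8) = 46.23
  O₂: 1857 − 4.5(298.8) = 512.3
  N₂: 6985 (inert)
  CO₂: 0 + 3(298.8) = 896.3
  H₂O: 0 + 3(298.8) = 896.3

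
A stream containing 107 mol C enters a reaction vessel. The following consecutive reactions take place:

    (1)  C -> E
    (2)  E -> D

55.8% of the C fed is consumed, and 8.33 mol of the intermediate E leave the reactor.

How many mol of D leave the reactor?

Conversion of C: C consumed = 1ξ₁ = 0.558 × 107 → ξ₁ = 59.71 mol.
E balance: n_E = 0 + 1ξ₁ − 1ξ₂ = 8.33 → ξ₂ = (1·59.71 − 8.33)/1 = 51.38 mol.
Outlet amounts (n = n₀ + Σ ν·ξ):
  C: 107 − 1(59.71) = 47.29
  E: 0 + 1(59.71) − 1(51.38) = 8.33
  D: 0 + 1(51.38) = 51.38

51.4 mol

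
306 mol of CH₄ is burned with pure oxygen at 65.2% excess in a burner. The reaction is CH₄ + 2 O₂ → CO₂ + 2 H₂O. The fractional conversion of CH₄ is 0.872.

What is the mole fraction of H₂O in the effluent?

0.405

Stoichiometric O₂ = 2 × 306 = 612 mol; O₂ fed = 612 × 1.652 = 1011 mol.
Fuel reacted = 0.872 × 306 → ξ = 266.8 mol.
Outlet (n = n₀ + ν ξ):
  CH₄: 306 − 1(266.8) = 39.17
  O₂: 1011 − 2(266.8) = 477.4
  CO₂: 0 + 1(266.8) = 266.8
  H₂O: 0 + 2(266.8) = 533.7
Total out = 1317 mol; y_H₂O = 533.7 / 1317 = 0.4052.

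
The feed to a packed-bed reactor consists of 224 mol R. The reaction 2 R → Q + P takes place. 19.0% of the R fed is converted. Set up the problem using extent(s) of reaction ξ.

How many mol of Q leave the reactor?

R reacted = 0.19 × 224 = 42.56 mol; ν_R = −2, so ξ = 42.56/2 = 21.28 mol.
Outlet amounts (n = n₀ + ν ξ):
  R: 224 − 2(21.28) = 181.4
  Q: 0 + 1(21.28) = 21.28
  P: 0 + 1(21.28) = 21.28

21.3 mol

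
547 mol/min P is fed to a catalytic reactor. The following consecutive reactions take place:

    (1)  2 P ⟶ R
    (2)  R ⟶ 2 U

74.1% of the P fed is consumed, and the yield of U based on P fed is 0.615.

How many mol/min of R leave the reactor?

34.5 mol/min

Conversion of P: P consumed = 2ξ₁ = 0.741 × 547 → ξ₁ = 202.7 mol/min.
Yield of U: 2ξ₂ / 547 = 0.615 → ξ₂ = 168.2 mol/min.
Outlet amounts (n = n₀ + Σ ν·ξ):
  P: 547 − 2(202.7) = 141.7
  R: 0 + 1(202.7) − 1(168.2) = 34.46
  U: 0 + 2(168.2) = 336.4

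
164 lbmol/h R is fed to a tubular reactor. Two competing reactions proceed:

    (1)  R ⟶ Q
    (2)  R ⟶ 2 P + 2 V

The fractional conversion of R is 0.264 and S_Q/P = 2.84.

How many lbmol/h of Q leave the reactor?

36.8 lbmol/h

Conversion of R: R consumed = 0.264 × 164 = 43.3 lbmol/h = 1ξ₁ + 1ξ₂.
Selectivity: 1ξ₁ / (2ξ₂) = 2.84 → ξ₁ = 5.68 ξ₂.
Substitute: (1·5.68 + 1) ξ₂ = 43.3 → ξ₂ = 6.481 lbmol/h, ξ₁ = 36.81 lbmol/h.
Outlet amounts (n = n₀ + Σ ν·ξ):
  R: 164 − 1(36.81) − 1(6.481) = 120.7
  Q: 0 + 1(36.81) = 36.81
  P: 0 + 2(6.481) = 12.96
  V: 0 + 2(6.481) = 12.96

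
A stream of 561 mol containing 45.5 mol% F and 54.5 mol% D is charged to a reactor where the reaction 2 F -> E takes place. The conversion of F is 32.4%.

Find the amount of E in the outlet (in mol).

41.4 mol

F reacted = 0.324 × 255.3 = 82.7 mol; ν_F = −2, so ξ = 82.7/2 = 41.35 mol.
Outlet amounts (n = n₀ + ν ξ):
  F: 255.3 − 2(41.35) = 172.6
  E: 0 + 1(41.35) = 41.35
  D: 305.7 (inert)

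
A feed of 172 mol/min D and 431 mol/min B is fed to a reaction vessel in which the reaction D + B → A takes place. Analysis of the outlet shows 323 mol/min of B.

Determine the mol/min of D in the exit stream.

64 mol/min

For B: n = n₀ − 1ξ → 323 = 431 − 1ξ, giving ξ = 108 mol/min.
Outlet amounts (n = n₀ + ν ξ):
  D: 172 − 1(108) = 64
  B: 431 − 1(108) = 323
  A: 0 + 1(108) = 108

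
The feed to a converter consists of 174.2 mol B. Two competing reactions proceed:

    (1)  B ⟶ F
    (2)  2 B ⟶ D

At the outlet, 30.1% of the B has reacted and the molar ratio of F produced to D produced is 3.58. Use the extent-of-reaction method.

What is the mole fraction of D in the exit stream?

0.057

Conversion of B: B consumed = 0.301 × 174.2 = 52.43 mol = 1ξ₁ + 2ξ₂.
Selectivity: 1ξ₁ / (1ξ₂) = 3.58 → ξ₁ = 3.58 ξ₂.
Substitute: (1·3.58 + 2) ξ₂ = 52.43 → ξ₂ = 9.397 mol, ξ₁ = 33.64 mol.
Outlet amounts (n = n₀ + Σ ν·ξ):
  B: 174.2 − 1(33.64) − 2(9.397) = 121.8
  F: 0 + 1(33.64) = 33.64
  D: 0 + 1(9.397) = 9.397
Total out = 164.8 mol; y_D = 9.397 / 164.8 = 0.05702.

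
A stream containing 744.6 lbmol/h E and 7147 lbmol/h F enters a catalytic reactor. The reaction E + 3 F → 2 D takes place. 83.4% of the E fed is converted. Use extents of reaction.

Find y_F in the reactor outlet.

E reacted = 0.834 × 744.6 = 621 lbmol/h; ν_E = −1, so ξ = 621/1 = 621 lbmol/h.
Outlet amounts (n = n₀ + ν ξ):
  E: 744.6 − 1(621) = 123.6
  F: 7147 − 3(621) = 5284
  D: 0 + 2(621) = 1242
Total out = 6650 lbmol/h; y_F = 5284 / 6650 = 0.7946.

0.795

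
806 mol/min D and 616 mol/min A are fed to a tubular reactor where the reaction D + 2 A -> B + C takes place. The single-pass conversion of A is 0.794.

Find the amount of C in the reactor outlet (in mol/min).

A reacted = 0.794 × 616 = 489.1 mol/min; ν_A = −2, so ξ = 489.1/2 = 244.6 mol/min.
Outlet amounts (n = n₀ + ν ξ):
  D: 806 − 1(244.6) = 561.4
  A: 616 − 2(244.6) = 126.9
  B: 0 + 1(244.6) = 244.6
  C: 0 + 1(244.6) = 244.6

245 mol/min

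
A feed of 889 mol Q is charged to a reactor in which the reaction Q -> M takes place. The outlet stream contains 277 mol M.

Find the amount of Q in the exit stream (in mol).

For M: n = n₀ + 1ξ → 277 = 0 + 1ξ, giving ξ = 277 mol.
Outlet amounts (n = n₀ + ν ξ):
  Q: 889 − 1(277) = 612
  M: 0 + 1(277) = 277

612 mol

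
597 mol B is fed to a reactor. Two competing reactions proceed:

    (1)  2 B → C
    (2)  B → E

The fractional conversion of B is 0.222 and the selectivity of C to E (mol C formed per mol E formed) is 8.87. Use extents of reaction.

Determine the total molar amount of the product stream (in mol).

Conversion of B: B consumed = 0.222 × 597 = 132.5 mol = 2ξ₁ + 1ξ₂.
Selectivity: 1ξ₁ / (1ξ₂) = 8.87 → ξ₁ = 8.87 ξ₂.
Substitute: (2·8.87 + 1) ξ₂ = 132.5 → ξ₂ = 7.072 mol, ξ₁ = 62.73 mol.
Outlet amounts (n = n₀ + Σ ν·ξ):
  B: 597 − 2(62.73) − 1(7.072) = 464.5
  C: 0 + 1(62.73) = 62.73
  E: 0 + 1(7.072) = 7.072
Total out = 464.5 + 62.73 + 7.072 = 534.3 mol.

534 mol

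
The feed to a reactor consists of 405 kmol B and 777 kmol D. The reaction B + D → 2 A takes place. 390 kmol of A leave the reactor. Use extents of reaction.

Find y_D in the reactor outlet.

0.492

For A: n = n₀ + 2ξ → 390 = 0 + 2ξ, giving ξ = 195 kmol.
Outlet amounts (n = n₀ + ν ξ):
  B: 405 − 1(195) = 210
  D: 777 − 1(195) = 582
  A: 0 + 2(195) = 390
Total out = 1182 kmol; y_D = 582 / 1182 = 0.4924.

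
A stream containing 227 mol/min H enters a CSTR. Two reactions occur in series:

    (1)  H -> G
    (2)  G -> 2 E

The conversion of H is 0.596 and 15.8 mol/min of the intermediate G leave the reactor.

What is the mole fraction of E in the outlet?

0.69

Conversion of H: H consumed = 1ξ₁ = 0.596 × 227 → ξ₁ = 135.3 mol/min.
G balance: n_G = 0 + 1ξ₁ − 1ξ₂ = 15.8 → ξ₂ = (1·135.3 − 15.8)/1 = 119.5 mol/min.
Outlet amounts (n = n₀ + Σ ν·ξ):
  H: 227 − 1(135.3) = 91.71
  G: 0 + 1(135.3) − 1(119.5) = 15.8
  E: 0 + 2(119.5) = 239
Total out = 346.5 mol/min; y_E = 239 / 346.5 = 0.6897.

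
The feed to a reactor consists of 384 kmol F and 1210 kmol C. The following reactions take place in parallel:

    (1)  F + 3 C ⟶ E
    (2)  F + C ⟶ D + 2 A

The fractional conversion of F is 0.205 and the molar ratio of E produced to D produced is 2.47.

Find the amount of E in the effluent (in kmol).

Conversion of F: F consumed = 0.205 × 384 = 78.72 kmol = 1ξ₁ + 1ξ₂.
Selectivity: 1ξ₁ / (1ξ₂) = 2.47 → ξ₁ = 2.47 ξ₂.
Substitute: (1·2.47 + 1) ξ₂ = 78.72 → ξ₂ = 22.69 kmol, ξ₁ = 56.03 kmol.
Outlet amounts (n = n₀ + Σ ν·ξ):
  F: 384 − 1(56.03) − 1(22.69) = 305.3
  C: 1210 − 3(56.03) − 1(22.69) = 1019
  E: 0 + 1(56.03) = 56.03
  D: 0 + 1(22.69) = 22.69
  A: 0 + 2(22.69) = 45.37

56 kmol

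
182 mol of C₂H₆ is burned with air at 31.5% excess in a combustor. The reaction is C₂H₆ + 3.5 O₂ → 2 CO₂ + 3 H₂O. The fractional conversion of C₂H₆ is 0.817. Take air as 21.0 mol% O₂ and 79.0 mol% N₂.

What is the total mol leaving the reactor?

Stoichiometric O₂ = 3.5 × 182 = 637 mol; O₂ fed = 637 × 1.315 = 837.7 mol.
N₂ fed = 837.7 × 79/21 = 3151 mol.
Fuel reacted = 0.817 × 182 → ξ = 148.7 mol.
Outlet (n = n₀ + ν ξ):
  C₂H₆: 182 − 1(148.7) = 33.31
  O₂: 837.7 − 3.5(148.7) = 317.2
  N₂: 3151 (inert)
  CO₂: 0 + 2(148.7) = 297.4
  H₂O: 0 + 3(148.7) = 446.1
Total out = 33.31 + 317.2 + 3151 + 297.4 + 446.1 = 4245 mol.

4250 mol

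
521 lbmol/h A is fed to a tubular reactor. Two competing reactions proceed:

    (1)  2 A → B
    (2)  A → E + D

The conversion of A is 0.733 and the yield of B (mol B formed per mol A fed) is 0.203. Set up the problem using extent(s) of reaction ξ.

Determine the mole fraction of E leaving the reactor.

0.291

Yield of B: 1ξ₁ / 521 = 0.203 → ξ₁ = 105.8 lbmol/h.
Conversion of A: 2ξ₁ + 1ξ₂ = 0.733 × 521 = 381.9 → ξ₂ = 170.4 lbmol/h.
Outlet amounts (n = n₀ + Σ ν·ξ):
  A: 521 − 2(105.8) − 1(170.4) = 139.1
  B: 0 + 1(105.8) = 105.8
  E: 0 + 1(170.4) = 170.4
  D: 0 + 1(170.4) = 170.4
Total out = 585.6 lbmol/h; y_E = 170.4 / 585.6 = 0.2909.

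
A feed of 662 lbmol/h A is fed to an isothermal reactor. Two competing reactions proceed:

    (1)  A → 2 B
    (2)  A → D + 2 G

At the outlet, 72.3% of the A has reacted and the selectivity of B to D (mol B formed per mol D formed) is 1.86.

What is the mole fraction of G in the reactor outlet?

Conversion of A: A consumed = 0.723 × 662 = 478.6 lbmol/h = 1ξ₁ + 1ξ₂.
Selectivity: 2ξ₁ / (1ξ₂) = 1.86 → ξ₁ = 0.93 ξ₂.
Substitute: (1·0.93 + 1) ξ₂ = 478.6 → ξ₂ = 248 lbmol/h, ξ₁ = 230.6 lbmol/h.
Outlet amounts (n = n₀ + Σ ν·ξ):
  A: 662 − 1(230.6) − 1(248) = 183.4
  B: 0 + 2(230.6) = 461.3
  D: 0 + 1(248) = 248
  G: 0 + 2(248) = 496
Total out = 1389 lbmol/h; y_G = 496 / 1389 = 0.3572.

0.357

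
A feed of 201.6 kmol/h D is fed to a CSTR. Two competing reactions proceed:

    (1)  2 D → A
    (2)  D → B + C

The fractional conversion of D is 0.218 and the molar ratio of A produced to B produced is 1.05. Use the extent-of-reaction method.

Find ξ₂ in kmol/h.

ξ₂ = 14.2 kmol/h

Conversion of D: D consumed = 0.218 × 201.6 = 43.95 kmol/h = 2ξ₁ + 1ξ₂.
Selectivity: 1ξ₁ / (1ξ₂) = 1.05 → ξ₁ = 1.05 ξ₂.
Substitute: (2·1.05 + 1) ξ₂ = 43.95 → ξ₂ = 14.18 kmol/h, ξ₁ = 14.89 kmol/h.
Outlet amounts (n = n₀ + Σ ν·ξ):
  D: 201.6 − 2(14.89) − 1(14.18) = 157.7
  A: 0 + 1(14.89) = 14.89
  B: 0 + 1(14.18) = 14.18
  C: 0 + 1(14.18) = 14.18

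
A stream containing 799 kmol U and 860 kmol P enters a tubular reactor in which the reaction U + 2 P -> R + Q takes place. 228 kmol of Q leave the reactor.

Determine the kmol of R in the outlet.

For Q: n = n₀ + 1ξ → 228 = 0 + 1ξ, giving ξ = 228 kmol.
Outlet amounts (n = n₀ + ν ξ):
  U: 799 − 1(228) = 571
  P: 860 − 2(228) = 404
  R: 0 + 1(228) = 228
  Q: 0 + 1(228) = 228

228 kmol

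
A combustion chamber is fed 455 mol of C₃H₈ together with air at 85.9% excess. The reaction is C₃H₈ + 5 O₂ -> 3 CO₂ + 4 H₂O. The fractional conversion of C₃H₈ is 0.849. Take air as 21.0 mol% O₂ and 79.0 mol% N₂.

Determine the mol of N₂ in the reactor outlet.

Stoichiometric O₂ = 5 × 455 = 2275 mol; O₂ fed = 2275 × 1.859 = 4229 mol.
N₂ fed = 4229 × 79/21 = 15910 mol.
Fuel reacted = 0.849 × 455 → ξ = 386.3 mol.
Outlet (n = n₀ + ν ξ):
  C₃H₈: 455 − 1(386.3) = 68.7
  O₂: 4229 − 5(386.3) = 2298
  N₂: 15910 (inert)
  CO₂: 0 + 3(386.3) = 1159
  H₂O: 0 + 4(386.3) = 1545

15900 mol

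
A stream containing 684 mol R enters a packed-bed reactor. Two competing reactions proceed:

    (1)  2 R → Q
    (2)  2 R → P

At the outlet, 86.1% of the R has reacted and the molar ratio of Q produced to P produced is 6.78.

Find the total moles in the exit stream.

Conversion of R: R consumed = 0.861 × 684 = 588.9 mol = 2ξ₁ + 2ξ₂.
Selectivity: 1ξ₁ / (1ξ₂) = 6.78 → ξ₁ = 6.78 ξ₂.
Substitute: (2·6.78 + 2) ξ₂ = 588.9 → ξ₂ = 37.85 mol, ξ₁ = 256.6 mol.
Outlet amounts (n = n₀ + Σ ν·ξ):
  R: 684 − 2(256.6) − 2(37.85) = 95.08
  Q: 0 + 1(256.6) = 256.6
  P: 0 + 1(37.85) = 37.85
Total out = 95.08 + 256.6 + 37.85 = 389.5 mol.

390 mol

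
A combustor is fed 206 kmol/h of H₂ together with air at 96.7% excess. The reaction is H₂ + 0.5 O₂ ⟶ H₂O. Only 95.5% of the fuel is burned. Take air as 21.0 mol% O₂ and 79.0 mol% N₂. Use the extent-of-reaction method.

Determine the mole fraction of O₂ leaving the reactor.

Stoichiometric O₂ = 0.5 × 206 = 103 kmol/h; O₂ fed = 103 × 1.967 = 202.6 kmol/h.
N₂ fed = 202.6 × 79/21 = 762.2 kmol/h.
Fuel reacted = 0.955 × 206 → ξ = 196.7 kmol/h.
Outlet (n = n₀ + ν ξ):
  H₂: 206 − 1(196.7) = 9.27
  O₂: 202.6 − 0.5(196.7) = 104.2
  N₂: 762.2 (inert)
  H₂O: 0 + 1(196.7) = 196.7
Total out = 1072 kmol/h; y_O₂ = 104.2 / 1072 = 0.0972.

0.0972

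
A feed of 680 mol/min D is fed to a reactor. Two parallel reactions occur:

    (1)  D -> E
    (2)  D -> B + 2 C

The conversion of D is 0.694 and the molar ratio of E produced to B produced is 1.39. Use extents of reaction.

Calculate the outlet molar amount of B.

197 mol/min

Conversion of D: D consumed = 0.694 × 680 = 471.9 mol/min = 1ξ₁ + 1ξ₂.
Selectivity: 1ξ₁ / (1ξ₂) = 1.39 → ξ₁ = 1.39 ξ₂.
Substitute: (1·1.39 + 1) ξ₂ = 471.9 → ξ₂ = 197.5 mol/min, ξ₁ = 274.5 mol/min.
Outlet amounts (n = n₀ + Σ ν·ξ):
  D: 680 − 1(274.5) − 1(197.5) = 208.1
  E: 0 + 1(274.5) = 274.5
  B: 0 + 1(197.5) = 197.5
  C: 0 + 2(197.5) = 394.9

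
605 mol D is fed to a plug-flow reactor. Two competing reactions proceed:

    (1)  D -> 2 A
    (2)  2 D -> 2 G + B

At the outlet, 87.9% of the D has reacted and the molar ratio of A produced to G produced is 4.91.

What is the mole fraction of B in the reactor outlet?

0.0726

Conversion of D: D consumed = 0.879 × 605 = 531.8 mol = 1ξ₁ + 2ξ₂.
Selectivity: 2ξ₁ / (2ξ₂) = 4.91 → ξ₁ = 4.91 ξ₂.
Substitute: (1·4.91 + 2) ξ₂ = 531.8 → ξ₂ = 76.96 mol, ξ₁ = 377.9 mol.
Outlet amounts (n = n₀ + Σ ν·ξ):
  D: 605 − 1(377.9) − 2(76.96) = 73.21
  A: 0 + 2(377.9) = 755.7
  G: 0 + 2(76.96) = 153.9
  B: 0 + 1(76.96) = 76.96
Total out = 1060 mol; y_B = 76.96 / 1060 = 0.07262.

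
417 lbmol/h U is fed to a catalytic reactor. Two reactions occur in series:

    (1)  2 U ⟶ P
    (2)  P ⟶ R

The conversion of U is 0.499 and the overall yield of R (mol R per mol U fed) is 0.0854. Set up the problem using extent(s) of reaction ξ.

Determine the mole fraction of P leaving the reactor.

0.219

Conversion of U: U consumed = 2ξ₁ = 0.499 × 417 → ξ₁ = 104 lbmol/h.
Yield of R: 1ξ₂ / 417 = 0.0854 → ξ₂ = 35.61 lbmol/h.
Outlet amounts (n = n₀ + Σ ν·ξ):
  U: 417 − 2(104) = 208.9
  P: 0 + 1(104) − 1(35.61) = 68.43
  R: 0 + 1(35.61) = 35.61
Total out = 313 lbmol/h; y_P = 68.43 / 313 = 0.2187.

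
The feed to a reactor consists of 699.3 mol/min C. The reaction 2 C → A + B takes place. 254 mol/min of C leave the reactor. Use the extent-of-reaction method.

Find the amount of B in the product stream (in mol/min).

For C: n = n₀ − 2ξ → 254 = 699.3 − 2ξ, giving ξ = 222.6 mol/min.
Outlet amounts (n = n₀ + ν ξ):
  C: 699.3 − 2(222.6) = 254
  A: 0 + 1(222.6) = 222.6
  B: 0 + 1(222.6) = 222.6

223 mol/min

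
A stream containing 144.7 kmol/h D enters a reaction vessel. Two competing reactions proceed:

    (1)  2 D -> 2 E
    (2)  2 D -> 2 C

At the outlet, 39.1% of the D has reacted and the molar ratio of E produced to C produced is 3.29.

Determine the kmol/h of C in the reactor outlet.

Conversion of D: D consumed = 0.391 × 144.7 = 56.58 kmol/h = 2ξ₁ + 2ξ₂.
Selectivity: 2ξ₁ / (2ξ₂) = 3.29 → ξ₁ = 3.29 ξ₂.
Substitute: (2·3.29 + 2) ξ₂ = 56.58 → ξ₂ = 6.594 kmol/h, ξ₁ = 21.69 kmol/h.
Outlet amounts (n = n₀ + Σ ν·ξ):
  D: 144.7 − 2(21.69) − 2(6.594) = 88.12
  E: 0 + 2(21.69) = 43.39
  C: 0 + 2(6.594) = 13.19

13.2 kmol/h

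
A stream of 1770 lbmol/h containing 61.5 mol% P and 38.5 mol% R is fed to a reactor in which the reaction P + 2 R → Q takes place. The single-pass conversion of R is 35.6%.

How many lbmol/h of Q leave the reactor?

R reacted = 0.356 × 681.5 = 242.6 lbmol/h; ν_R = −2, so ξ = 242.6/2 = 121.3 lbmol/h.
Outlet amounts (n = n₀ + ν ξ):
  P: 1089 − 1(121.3) = 967.3
  R: 681.5 − 2(121.3) = 438.9
  Q: 0 + 1(121.3) = 121.3

121 lbmol/h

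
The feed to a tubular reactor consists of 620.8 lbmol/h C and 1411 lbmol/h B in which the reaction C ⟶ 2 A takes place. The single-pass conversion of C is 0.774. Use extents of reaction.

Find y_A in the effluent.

0.383

C reacted = 0.774 × 620.8 = 480.5 lbmol/h; ν_C = −1, so ξ = 480.5/1 = 480.5 lbmol/h.
Outlet amounts (n = n₀ + ν ξ):
  C: 620.8 − 1(480.5) = 140.3
  A: 0 + 2(480.5) = 961
  B: 1411 (inert)
Total out = 2512 lbmol/h; y_A = 961 / 2512 = 0.3825.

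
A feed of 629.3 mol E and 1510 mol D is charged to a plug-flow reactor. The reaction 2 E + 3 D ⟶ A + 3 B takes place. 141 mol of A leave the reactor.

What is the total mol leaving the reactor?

For A: n = n₀ + 1ξ → 141 = 0 + 1ξ, giving ξ = 141 mol.
Outlet amounts (n = n₀ + ν ξ):
  E: 629.3 − 2(141) = 347.3
  D: 1510 − 3(141) = 1087
  A: 0 + 1(141) = 141
  B: 0 + 3(141) = 423
Total out = 347.3 + 1087 + 141 + 423 = 1998 mol.

2000 mol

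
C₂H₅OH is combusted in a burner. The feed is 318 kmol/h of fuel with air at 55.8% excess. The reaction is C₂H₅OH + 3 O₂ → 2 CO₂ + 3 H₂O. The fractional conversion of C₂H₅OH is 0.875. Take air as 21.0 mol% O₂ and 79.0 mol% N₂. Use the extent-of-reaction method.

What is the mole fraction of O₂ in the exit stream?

Stoichiometric O₂ = 3 × 318 = 954 kmol/h; O₂ fed = 954 × 1.558 = 1486 kmol/h.
N₂ fed = 1486 × 79/21 = 5591 kmol/h.
Fuel reacted = 0.875 × 318 → ξ = 278.2 kmol/h.
Outlet (n = n₀ + ν ξ):
  C₂H₅OH: 318 − 1(278.2) = 39.75
  O₂: 1486 − 3(278.2) = 651.6
  N₂: 5591 (inert)
  CO₂: 0 + 2(278.2) = 556.5
  H₂O: 0 + 3(278.2) = 834.8
Total out = 7674 kmol/h; y_O₂ = 651.6 / 7674 = 0.08491.

0.0849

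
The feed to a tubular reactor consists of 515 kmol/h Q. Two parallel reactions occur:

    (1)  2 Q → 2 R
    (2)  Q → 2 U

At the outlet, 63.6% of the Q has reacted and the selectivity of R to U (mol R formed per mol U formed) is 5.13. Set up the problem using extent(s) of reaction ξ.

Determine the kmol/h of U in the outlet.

Conversion of Q: Q consumed = 0.636 × 515 = 327.5 kmol/h = 2ξ₁ + 1ξ₂.
Selectivity: 2ξ₁ / (2ξ₂) = 5.13 → ξ₁ = 5.13 ξ₂.
Substitute: (2·5.13 + 1) ξ₂ = 327.5 → ξ₂ = 29.09 kmol/h, ξ₁ = 149.2 kmol/h.
Outlet amounts (n = n₀ + Σ ν·ξ):
  Q: 515 − 2(149.2) − 1(29.09) = 187.5
  R: 0 + 2(149.2) = 298.5
  U: 0 + 2(29.09) = 58.18

58.2 kmol/h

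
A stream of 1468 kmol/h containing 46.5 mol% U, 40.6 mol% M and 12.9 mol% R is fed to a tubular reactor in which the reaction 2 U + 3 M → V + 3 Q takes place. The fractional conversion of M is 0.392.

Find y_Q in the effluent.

0.168

M reacted = 0.392 × 596 = 233.6 kmol/h; ν_M = −3, so ξ = 233.6/3 = 77.88 kmol/h.
Outlet amounts (n = n₀ + ν ξ):
  U: 682.6 − 2(77.88) = 526.9
  M: 596 − 3(77.88) = 362.4
  V: 0 + 1(77.88) = 77.88
  Q: 0 + 3(77.88) = 233.6
  R: 189.4 (inert)
Total out = 1390 kmol/h; y_Q = 233.6 / 1390 = 0.1681.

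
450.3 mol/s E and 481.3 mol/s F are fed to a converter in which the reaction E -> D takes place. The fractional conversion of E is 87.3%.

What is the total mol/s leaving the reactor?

E reacted = 0.873 × 450.3 = 393.1 mol/s; ν_E = −1, so ξ = 393.1/1 = 393.1 mol/s.
Outlet amounts (n = n₀ + ν ξ):
  E: 450.3 − 1(393.1) = 57.19
  D: 0 + 1(393.1) = 393.1
  F: 481.3 (inert)
Total out = 57.19 + 393.1 + 481.3 = 931.6 mol/s.

932 mol/s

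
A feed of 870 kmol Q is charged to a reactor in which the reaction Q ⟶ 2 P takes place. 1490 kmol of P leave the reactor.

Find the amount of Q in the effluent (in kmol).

For P: n = n₀ + 2ξ → 1490 = 0 + 2ξ, giving ξ = 745 kmol.
Outlet amounts (n = n₀ + ν ξ):
  Q: 870 − 1(745) = 125
  P: 0 + 2(745) = 1490

125 kmol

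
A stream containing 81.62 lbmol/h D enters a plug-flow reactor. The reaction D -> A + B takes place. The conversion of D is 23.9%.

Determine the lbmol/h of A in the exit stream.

D reacted = 0.239 × 81.62 = 19.51 lbmol/h; ν_D = −1, so ξ = 19.51/1 = 19.51 lbmol/h.
Outlet amounts (n = n₀ + ν ξ):
  D: 81.62 − 1(19.51) = 62.11
  A: 0 + 1(19.51) = 19.51
  B: 0 + 1(19.51) = 19.51

19.5 lbmol/h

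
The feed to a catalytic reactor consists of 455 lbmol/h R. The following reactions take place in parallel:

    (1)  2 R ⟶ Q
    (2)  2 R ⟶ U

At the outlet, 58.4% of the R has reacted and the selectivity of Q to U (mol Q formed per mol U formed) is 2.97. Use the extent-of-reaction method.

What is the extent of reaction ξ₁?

ξ₁ = 99.4 lbmol/h

Conversion of R: R consumed = 0.584 × 455 = 265.7 lbmol/h = 2ξ₁ + 2ξ₂.
Selectivity: 1ξ₁ / (1ξ₂) = 2.97 → ξ₁ = 2.97 ξ₂.
Substitute: (2·2.97 + 2) ξ₂ = 265.7 → ξ₂ = 33.47 lbmol/h, ξ₁ = 99.39 lbmol/h.
Outlet amounts (n = n₀ + Σ ν·ξ):
  R: 455 − 2(99.39) − 2(33.47) = 189.3
  Q: 0 + 1(99.39) = 99.39
  U: 0 + 1(33.47) = 33.47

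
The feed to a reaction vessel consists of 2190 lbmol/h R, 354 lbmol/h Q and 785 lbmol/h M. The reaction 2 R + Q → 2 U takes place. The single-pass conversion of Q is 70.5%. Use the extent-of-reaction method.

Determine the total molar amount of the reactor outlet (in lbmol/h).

3080 lbmol/h

Q reacted = 0.705 × 354 = 249.6 lbmol/h; ν_Q = −1, so ξ = 249.6/1 = 249.6 lbmol/h.
Outlet amounts (n = n₀ + ν ξ):
  R: 2190 − 2(249.6) = 1691
  Q: 354 − 1(249.6) = 104.4
  U: 0 + 2(249.6) = 499.1
  M: 785 (inert)
Total out = 1691 + 104.4 + 499.1 + 785 = 3079 lbmol/h.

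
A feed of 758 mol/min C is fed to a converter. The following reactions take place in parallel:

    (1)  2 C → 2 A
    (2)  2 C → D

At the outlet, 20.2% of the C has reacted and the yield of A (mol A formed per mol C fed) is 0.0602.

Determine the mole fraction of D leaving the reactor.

Yield of A: 2ξ₁ / 758 = 0.0602 → ξ₁ = 22.82 mol/min.
Conversion of C: 2ξ₁ + 2ξ₂ = 0.202 × 758 = 153.1 → ξ₂ = 53.74 mol/min.
Outlet amounts (n = n₀ + Σ ν·ξ):
  C: 758 − 2(22.82) − 2(53.74) = 604.9
  A: 0 + 2(22.82) = 45.63
  D: 0 + 1(53.74) = 53.74
Total out = 704.3 mol/min; y_D = 53.74 / 704.3 = 0.07631.

0.0763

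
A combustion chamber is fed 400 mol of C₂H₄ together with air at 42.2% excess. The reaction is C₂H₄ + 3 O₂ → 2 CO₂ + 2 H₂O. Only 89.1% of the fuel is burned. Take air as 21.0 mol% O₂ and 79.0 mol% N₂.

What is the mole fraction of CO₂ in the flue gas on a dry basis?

Stoichiometric O₂ = 3 × 400 = 1200 mol; O₂ fed = 1200 × 1.422 = 1706 mol.
N₂ fed = 1706 × 79/21 = 6419 mol.
Fuel reacted = 0.891 × 400 → ξ = 356.4 mol.
Outlet (n = n₀ + ν ξ):
  C₂H₄: 400 − 1(356.4) = 43.6
  O₂: 1706 − 3(356.4) = 637.2
  N₂: 6419 (inert)
  CO₂: 0 + 2(356.4) = 712.8
  H₂O: 0 + 2(356.4) = 712.8
Dry total = 7813 mol; y_CO₂ (dry) = 712.8 / 7813 = 0.09123.

0.0912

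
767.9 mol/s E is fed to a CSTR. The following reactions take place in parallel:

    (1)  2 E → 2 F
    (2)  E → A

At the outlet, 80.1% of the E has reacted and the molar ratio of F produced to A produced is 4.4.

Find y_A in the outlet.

0.148

Conversion of E: E consumed = 0.801 × 767.9 = 615.1 mol/s = 2ξ₁ + 1ξ₂.
Selectivity: 2ξ₁ / (1ξ₂) = 4.4 → ξ₁ = 2.2 ξ₂.
Substitute: (2·2.2 + 1) ξ₂ = 615.1 → ξ₂ = 113.9 mol/s, ξ₁ = 250.6 mol/s.
Outlet amounts (n = n₀ + Σ ν·ξ):
  E: 767.9 − 2(250.6) − 1(113.9) = 152.8
  F: 0 + 2(250.6) = 501.2
  A: 0 + 1(113.9) = 113.9
Total out = 767.9 mol/s; y_A = 113.9 / 767.9 = 0.1483.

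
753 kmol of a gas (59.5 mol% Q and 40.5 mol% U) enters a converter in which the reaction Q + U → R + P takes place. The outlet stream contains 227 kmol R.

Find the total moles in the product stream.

For R: n = n₀ + 1ξ → 227 = 0 + 1ξ, giving ξ = 227 kmol.
Outlet amounts (n = n₀ + ν ξ):
  Q: 448 − 1(227) = 221
  U: 305 − 1(227) = 77.96
  R: 0 + 1(227) = 227
  P: 0 + 1(227) = 227
Total out = 221 + 77.96 + 227 + 227 = 753 kmol.

753 kmol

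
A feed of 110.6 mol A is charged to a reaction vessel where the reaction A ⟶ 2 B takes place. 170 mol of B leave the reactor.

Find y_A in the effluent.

For B: n = n₀ + 2ξ → 170 = 0 + 2ξ, giving ξ = 85 mol.
Outlet amounts (n = n₀ + ν ξ):
  A: 110.6 − 1(85) = 25.6
  B: 0 + 2(85) = 170
Total out = 195.6 mol; y_A = 25.6 / 195.6 = 0.1309.

0.131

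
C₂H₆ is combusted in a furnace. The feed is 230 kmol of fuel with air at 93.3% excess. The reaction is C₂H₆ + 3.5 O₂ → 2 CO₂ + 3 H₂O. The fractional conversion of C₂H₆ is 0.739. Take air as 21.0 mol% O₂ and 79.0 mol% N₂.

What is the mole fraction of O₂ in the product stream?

Stoichiometric O₂ = 3.5 × 230 = 805 kmol; O₂ fed = 805 × 1.933 = 1556 kmol.
N₂ fed = 1556 × 79/21 = 5854 kmol.
Fuel reacted = 0.739 × 230 → ξ = 170 kmol.
Outlet (n = n₀ + ν ξ):
  C₂H₆: 230 − 1(170) = 60.03
  O₂: 1556 − 3.5(170) = 961.2
  N₂: 5854 (inert)
  CO₂: 0 + 2(170) = 339.9
  H₂O: 0 + 3(170) = 509.9
Total out = 7725 kmol; y_O₂ = 961.2 / 7725 = 0.1244.

0.124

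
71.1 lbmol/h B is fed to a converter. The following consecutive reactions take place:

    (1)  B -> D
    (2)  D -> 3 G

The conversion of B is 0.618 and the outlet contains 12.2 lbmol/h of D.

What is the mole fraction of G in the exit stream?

0.708

Conversion of B: B consumed = 1ξ₁ = 0.618 × 71.1 → ξ₁ = 43.94 lbmol/h.
D balance: n_D = 0 + 1ξ₁ − 1ξ₂ = 12.2 → ξ₂ = (1·43.94 − 12.2)/1 = 31.74 lbmol/h.
Outlet amounts (n = n₀ + Σ ν·ξ):
  B: 71.1 − 1(43.94) = 27.16
  D: 0 + 1(43.94) − 1(31.74) = 12.2
  G: 0 + 3(31.74) = 95.22
Total out = 134.6 lbmol/h; y_G = 95.22 / 134.6 = 0.7075.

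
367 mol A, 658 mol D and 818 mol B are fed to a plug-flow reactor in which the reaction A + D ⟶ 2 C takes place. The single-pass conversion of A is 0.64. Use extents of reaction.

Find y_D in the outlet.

A reacted = 0.64 × 367 = 234.9 mol; ν_A = −1, so ξ = 234.9/1 = 234.9 mol.
Outlet amounts (n = n₀ + ν ξ):
  A: 367 − 1(234.9) = 132.1
  D: 658 − 1(234.9) = 423.1
  C: 0 + 2(234.9) = 469.8
  B: 818 (inert)
Total out = 1843 mol; y_D = 423.1 / 1843 = 0.2296.

0.23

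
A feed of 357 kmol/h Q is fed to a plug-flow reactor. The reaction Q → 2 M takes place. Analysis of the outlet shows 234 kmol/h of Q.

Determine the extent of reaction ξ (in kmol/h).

For Q: n = n₀ − 1ξ → 234 = 357 − 1ξ, giving ξ = 123 kmol/h.
Outlet amounts (n = n₀ + ν ξ):
  Q: 357 − 1(123) = 234
  M: 0 + 2(123) = 246

ξ = 123 kmol/h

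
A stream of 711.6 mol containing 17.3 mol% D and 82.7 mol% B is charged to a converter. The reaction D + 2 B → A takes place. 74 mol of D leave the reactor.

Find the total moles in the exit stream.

613 mol

For D: n = n₀ − 1ξ → 74 = 123.1 − 1ξ, giving ξ = 49.11 mol.
Outlet amounts (n = n₀ + ν ξ):
  D: 123.1 − 1(49.11) = 74
  B: 588.5 − 2(49.11) = 490.3
  A: 0 + 1(49.11) = 49.11
Total out = 74 + 490.3 + 49.11 = 613.4 mol.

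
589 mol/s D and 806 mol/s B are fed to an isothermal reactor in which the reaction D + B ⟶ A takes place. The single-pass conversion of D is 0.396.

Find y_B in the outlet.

D reacted = 0.396 × 589 = 233.2 mol/s; ν_D = −1, so ξ = 233.2/1 = 233.2 mol/s.
Outlet amounts (n = n₀ + ν ξ):
  D: 589 − 1(233.2) = 355.8
  B: 806 − 1(233.2) = 572.8
  A: 0 + 1(233.2) = 233.2
Total out = 1162 mol/s; y_B = 572.8 / 1162 = 0.493.

0.493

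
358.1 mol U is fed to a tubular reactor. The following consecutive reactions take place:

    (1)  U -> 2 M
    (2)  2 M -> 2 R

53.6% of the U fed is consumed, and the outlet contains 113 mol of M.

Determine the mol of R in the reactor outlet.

271 mol

Conversion of U: U consumed = 1ξ₁ = 0.536 × 358.1 → ξ₁ = 191.9 mol.
M balance: n_M = 0 + 2ξ₁ − 2ξ₂ = 113 → ξ₂ = (2·191.9 − 113)/2 = 135.4 mol.
Outlet amounts (n = n₀ + Σ ν·ξ):
  U: 358.1 − 1(191.9) = 166.2
  M: 0 + 2(191.9) − 2(135.4) = 113
  R: 0 + 2(135.4) = 270.9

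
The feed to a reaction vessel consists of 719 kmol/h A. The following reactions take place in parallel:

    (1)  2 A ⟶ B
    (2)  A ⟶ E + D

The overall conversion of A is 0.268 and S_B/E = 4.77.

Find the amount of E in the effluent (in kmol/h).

Conversion of A: A consumed = 0.268 × 719 = 192.7 kmol/h = 2ξ₁ + 1ξ₂.
Selectivity: 1ξ₁ / (1ξ₂) = 4.77 → ξ₁ = 4.77 ξ₂.
Substitute: (2·4.77 + 1) ξ₂ = 192.7 → ξ₂ = 18.28 kmol/h, ξ₁ = 87.21 kmol/h.
Outlet amounts (n = n₀ + Σ ν·ξ):
  A: 719 − 2(87.21) − 1(18.28) = 526.3
  B: 0 + 1(87.21) = 87.21
  E: 0 + 1(18.28) = 18.28
  D: 0 + 1(18.28) = 18.28

18.3 kmol/h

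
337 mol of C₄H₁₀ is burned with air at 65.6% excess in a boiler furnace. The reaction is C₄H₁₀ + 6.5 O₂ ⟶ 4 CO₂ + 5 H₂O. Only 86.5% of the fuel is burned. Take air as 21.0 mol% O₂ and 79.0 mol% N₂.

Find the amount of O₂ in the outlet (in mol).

Stoichiometric O₂ = 6.5 × 337 = 2190 mol; O₂ fed = 2190 × 1.656 = 3627 mol.
N₂ fed = 3627 × 79/21 = 13650 mol.
Fuel reacted = 0.865 × 337 → ξ = 291.5 mol.
Outlet (n = n₀ + ν ξ):
  C₄H₁₀: 337 − 1(291.5) = 45.5
  O₂: 3627 − 6.5(291.5) = 1733
  N₂: 13650 (inert)
  CO₂: 0 + 4(291.5) = 1166
  H₂O: 0 + 5(291.5) = 1458

1730 mol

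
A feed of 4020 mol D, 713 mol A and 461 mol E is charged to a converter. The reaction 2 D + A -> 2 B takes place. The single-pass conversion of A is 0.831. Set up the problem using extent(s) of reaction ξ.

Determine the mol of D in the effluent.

2830 mol

A reacted = 0.831 × 713 = 592.5 mol; ν_A = −1, so ξ = 592.5/1 = 592.5 mol.
Outlet amounts (n = n₀ + ν ξ):
  D: 4020 − 2(592.5) = 2835
  A: 713 − 1(592.5) = 120.5
  B: 0 + 2(592.5) = 1185
  E: 461 (inert)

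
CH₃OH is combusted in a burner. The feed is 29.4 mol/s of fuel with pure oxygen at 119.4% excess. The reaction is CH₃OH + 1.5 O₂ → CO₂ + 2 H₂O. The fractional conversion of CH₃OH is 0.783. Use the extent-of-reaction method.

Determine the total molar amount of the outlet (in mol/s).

Stoichiometric O₂ = 1.5 × 29.4 = 44.1 mol/s; O₂ fed = 44.1 × 2.194 = 96.76 mol/s.
Fuel reacted = 0.783 × 29.4 → ξ = 23.02 mol/s.
Outlet (n = n₀ + ν ξ):
  CH₃OH: 29.4 − 1(23.02) = 6.38
  O₂: 96.76 − 1.5(23.02) = 62.23
  CO₂: 0 + 1(23.02) = 23.02
  H₂O: 0 + 2(23.02) = 46.04
Total out = 6.38 + 62.23 + 23.02 + 46.04 = 137.7 mol/s.

138 mol/s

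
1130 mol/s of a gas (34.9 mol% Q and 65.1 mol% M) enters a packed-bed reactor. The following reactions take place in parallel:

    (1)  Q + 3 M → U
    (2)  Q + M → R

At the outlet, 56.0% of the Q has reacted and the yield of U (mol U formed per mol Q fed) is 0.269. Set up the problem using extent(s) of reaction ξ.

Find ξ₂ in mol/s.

ξ₂ = 115 mol/s

Yield of U: 1ξ₁ / 394.4 = 0.269 → ξ₁ = 106.1 mol/s.
Conversion of Q: 1ξ₁ + 1ξ₂ = 0.56 × 394.4 = 220.8 → ξ₂ = 114.8 mol/s.
Outlet amounts (n = n₀ + Σ ν·ξ):
  Q: 394.4 − 1(106.1) − 1(114.8) = 173.5
  M: 735.6 − 3(106.1) − 1(114.8) = 302.6
  U: 0 + 1(106.1) = 106.1
  R: 0 + 1(114.8) = 114.8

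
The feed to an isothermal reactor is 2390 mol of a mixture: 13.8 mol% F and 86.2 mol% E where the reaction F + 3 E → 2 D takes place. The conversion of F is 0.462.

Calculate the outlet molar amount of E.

F reacted = 0.462 × 329.8 = 152.4 mol; ν_F = −1, so ξ = 152.4/1 = 152.4 mol.
Outlet amounts (n = n₀ + ν ξ):
  F: 329.8 − 1(152.4) = 177.4
  E: 2060 − 3(152.4) = 1603
  D: 0 + 2(152.4) = 304.8

1600 mol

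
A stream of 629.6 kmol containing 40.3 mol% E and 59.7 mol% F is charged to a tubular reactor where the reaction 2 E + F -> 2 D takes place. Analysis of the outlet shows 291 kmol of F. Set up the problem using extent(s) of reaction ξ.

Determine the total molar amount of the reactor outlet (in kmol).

545 kmol

For F: n = n₀ − 1ξ → 291 = 375.9 − 1ξ, giving ξ = 84.87 kmol.
Outlet amounts (n = n₀ + ν ξ):
  E: 253.7 − 2(84.87) = 83.99
  F: 375.9 − 1(84.87) = 291
  D: 0 + 2(84.87) = 169.7
Total out = 83.99 + 291 + 169.7 = 544.7 kmol.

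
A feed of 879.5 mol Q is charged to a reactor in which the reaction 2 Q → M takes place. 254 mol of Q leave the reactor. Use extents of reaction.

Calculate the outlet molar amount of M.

313 mol

For Q: n = n₀ − 2ξ → 254 = 879.5 − 2ξ, giving ξ = 312.8 mol.
Outlet amounts (n = n₀ + ν ξ):
  Q: 879.5 − 2(312.8) = 254
  M: 0 + 1(312.8) = 312.8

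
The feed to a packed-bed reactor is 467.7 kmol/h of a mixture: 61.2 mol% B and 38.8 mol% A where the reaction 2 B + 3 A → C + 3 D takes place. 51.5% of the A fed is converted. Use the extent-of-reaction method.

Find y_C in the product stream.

A reacted = 0.515 × 181.5 = 93.46 kmol/h; ν_A = −3, so ξ = 93.46/3 = 31.15 kmol/h.
Outlet amounts (n = n₀ + ν ξ):
  B: 286.2 − 2(31.15) = 223.9
  A: 181.5 − 3(31.15) = 88.01
  C: 0 + 1(31.15) = 31.15
  D: 0 + 3(31.15) = 93.46
Total out = 436.5 kmol/h; y_C = 31.15 / 436.5 = 0.07136.

0.0714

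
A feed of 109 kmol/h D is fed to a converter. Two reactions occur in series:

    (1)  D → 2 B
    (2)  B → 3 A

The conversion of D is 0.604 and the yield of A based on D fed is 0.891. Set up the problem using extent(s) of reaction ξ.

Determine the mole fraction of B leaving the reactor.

Conversion of D: D consumed = 1ξ₁ = 0.604 × 109 → ξ₁ = 65.84 kmol/h.
Yield of A: 3ξ₂ / 109 = 0.891 → ξ₂ = 32.37 kmol/h.
Outlet amounts (n = n₀ + Σ ν·ξ):
  D: 109 − 1(65.84) = 43.16
  B: 0 + 2(65.84) − 1(32.37) = 99.3
  A: 0 + 3(32.37) = 97.12
Total out = 239.6 kmol/h; y_B = 99.3 / 239.6 = 0.4145.

0.414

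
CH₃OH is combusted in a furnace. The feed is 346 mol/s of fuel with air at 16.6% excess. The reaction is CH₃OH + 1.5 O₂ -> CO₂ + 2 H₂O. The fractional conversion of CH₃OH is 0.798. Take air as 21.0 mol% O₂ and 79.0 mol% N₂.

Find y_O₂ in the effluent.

0.0567

Stoichiometric O₂ = 1.5 × 346 = 519 mol/s; O₂ fed = 519 × 1.166 = 605.2 mol/s.
N₂ fed = 605.2 × 79/21 = 2277 mol/s.
Fuel reacted = 0.798 × 346 → ξ = 276.1 mol/s.
Outlet (n = n₀ + ν ξ):
  CH₃OH: 346 − 1(276.1) = 69.89
  O₂: 605.2 − 1.5(276.1) = 191
  N₂: 2277 (inert)
  CO₂: 0 + 1(276.1) = 276.1
  H₂O: 0 + 2(276.1) = 552.2
Total out = 3366 mol/s; y_O₂ = 191 / 3366 = 0.05675.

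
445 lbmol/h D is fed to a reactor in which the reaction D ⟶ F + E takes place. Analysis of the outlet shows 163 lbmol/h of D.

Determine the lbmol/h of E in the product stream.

For D: n = n₀ − 1ξ → 163 = 445 − 1ξ, giving ξ = 282 lbmol/h.
Outlet amounts (n = n₀ + ν ξ):
  D: 445 − 1(282) = 163
  F: 0 + 1(282) = 282
  E: 0 + 1(282) = 282

282 lbmol/h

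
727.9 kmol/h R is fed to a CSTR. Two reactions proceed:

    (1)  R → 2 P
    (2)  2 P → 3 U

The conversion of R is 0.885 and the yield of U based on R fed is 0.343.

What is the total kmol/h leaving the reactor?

Conversion of R: R consumed = 1ξ₁ = 0.885 × 727.9 → ξ₁ = 644.2 kmol/h.
Yield of U: 3ξ₂ / 727.9 = 0.343 → ξ₂ = 83.22 kmol/h.
Outlet amounts (n = n₀ + Σ ν·ξ):
  R: 727.9 − 1(644.2) = 83.71
  P: 0 + 2(644.2) − 2(83.22) = 1122
  U: 0 + 3(83.22) = 249.7
Total out = 83.71 + 1122 + 249.7 = 1455 kmol/h.

1460 kmol/h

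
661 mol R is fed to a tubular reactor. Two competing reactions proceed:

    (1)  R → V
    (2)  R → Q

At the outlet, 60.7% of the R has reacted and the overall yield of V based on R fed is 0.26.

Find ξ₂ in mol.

ξ₂ = 229 mol

Yield of V: 1ξ₁ / 661 = 0.26 → ξ₁ = 171.9 mol.
Conversion of R: 1ξ₁ + 1ξ₂ = 0.607 × 661 = 401.2 → ξ₂ = 229.4 mol.
Outlet amounts (n = n₀ + Σ ν·ξ):
  R: 661 − 1(171.9) − 1(229.4) = 259.8
  V: 0 + 1(171.9) = 171.9
  Q: 0 + 1(229.4) = 229.4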